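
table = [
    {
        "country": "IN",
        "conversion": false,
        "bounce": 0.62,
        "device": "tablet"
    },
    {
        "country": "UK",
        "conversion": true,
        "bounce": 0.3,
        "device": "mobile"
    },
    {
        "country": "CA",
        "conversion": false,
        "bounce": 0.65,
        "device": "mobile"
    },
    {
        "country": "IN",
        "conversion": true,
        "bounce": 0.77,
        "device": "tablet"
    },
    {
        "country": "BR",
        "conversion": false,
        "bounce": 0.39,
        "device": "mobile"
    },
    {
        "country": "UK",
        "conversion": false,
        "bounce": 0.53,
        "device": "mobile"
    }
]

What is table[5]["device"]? "mobile"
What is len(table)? 6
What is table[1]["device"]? "mobile"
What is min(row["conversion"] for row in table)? False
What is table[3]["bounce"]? 0.77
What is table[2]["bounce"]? 0.65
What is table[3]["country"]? "IN"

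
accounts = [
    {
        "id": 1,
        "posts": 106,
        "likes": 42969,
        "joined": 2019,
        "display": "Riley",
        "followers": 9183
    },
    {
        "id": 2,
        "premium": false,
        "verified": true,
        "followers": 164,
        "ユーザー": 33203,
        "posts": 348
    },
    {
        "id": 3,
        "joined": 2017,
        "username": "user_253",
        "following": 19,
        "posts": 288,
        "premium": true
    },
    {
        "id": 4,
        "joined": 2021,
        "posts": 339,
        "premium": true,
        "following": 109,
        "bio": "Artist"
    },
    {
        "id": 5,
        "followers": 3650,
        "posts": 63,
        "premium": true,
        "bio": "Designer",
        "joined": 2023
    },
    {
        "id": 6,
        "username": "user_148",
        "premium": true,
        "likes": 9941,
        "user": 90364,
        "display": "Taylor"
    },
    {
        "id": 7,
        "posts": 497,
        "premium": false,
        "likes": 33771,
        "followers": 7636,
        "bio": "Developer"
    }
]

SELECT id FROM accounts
[1, 2, 3, 4, 5, 6, 7]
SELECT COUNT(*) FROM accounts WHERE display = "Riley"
1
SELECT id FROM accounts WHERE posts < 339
[1, 3, 5]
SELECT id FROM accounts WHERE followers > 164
[1, 5, 7]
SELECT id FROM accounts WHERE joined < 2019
[3]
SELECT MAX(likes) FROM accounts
42969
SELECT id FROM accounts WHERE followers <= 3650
[2, 5]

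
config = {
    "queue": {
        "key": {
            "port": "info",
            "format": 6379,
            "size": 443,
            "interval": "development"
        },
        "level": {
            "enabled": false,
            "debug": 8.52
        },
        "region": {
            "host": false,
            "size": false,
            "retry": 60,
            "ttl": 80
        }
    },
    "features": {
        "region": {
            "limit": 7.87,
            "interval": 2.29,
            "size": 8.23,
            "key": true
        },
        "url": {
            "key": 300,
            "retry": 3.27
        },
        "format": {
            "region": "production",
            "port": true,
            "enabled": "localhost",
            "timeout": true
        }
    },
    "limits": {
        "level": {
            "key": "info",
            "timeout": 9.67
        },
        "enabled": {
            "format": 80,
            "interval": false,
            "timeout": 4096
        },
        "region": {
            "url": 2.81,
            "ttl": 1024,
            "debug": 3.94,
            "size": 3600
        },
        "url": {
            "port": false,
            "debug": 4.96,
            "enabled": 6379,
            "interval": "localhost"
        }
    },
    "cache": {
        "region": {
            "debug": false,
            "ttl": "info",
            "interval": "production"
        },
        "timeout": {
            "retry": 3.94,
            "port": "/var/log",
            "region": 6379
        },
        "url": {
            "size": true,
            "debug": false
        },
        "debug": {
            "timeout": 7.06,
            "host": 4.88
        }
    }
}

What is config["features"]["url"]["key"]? 300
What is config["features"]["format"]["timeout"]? True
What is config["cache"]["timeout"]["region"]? 6379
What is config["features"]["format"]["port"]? True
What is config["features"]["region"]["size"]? 8.23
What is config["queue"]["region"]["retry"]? 60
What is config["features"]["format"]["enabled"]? "localhost"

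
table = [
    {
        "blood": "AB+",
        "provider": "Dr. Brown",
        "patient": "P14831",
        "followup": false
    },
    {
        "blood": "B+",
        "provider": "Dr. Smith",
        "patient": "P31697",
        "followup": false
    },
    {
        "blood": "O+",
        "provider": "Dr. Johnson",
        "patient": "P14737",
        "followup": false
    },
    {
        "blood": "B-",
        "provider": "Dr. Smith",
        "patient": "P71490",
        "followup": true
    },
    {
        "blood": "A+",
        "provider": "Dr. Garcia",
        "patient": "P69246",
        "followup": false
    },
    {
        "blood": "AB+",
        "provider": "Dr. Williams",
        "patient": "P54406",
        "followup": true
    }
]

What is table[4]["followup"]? False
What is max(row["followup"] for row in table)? True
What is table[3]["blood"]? "B-"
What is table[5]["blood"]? "AB+"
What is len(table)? 6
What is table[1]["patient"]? "P31697"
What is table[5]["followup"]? True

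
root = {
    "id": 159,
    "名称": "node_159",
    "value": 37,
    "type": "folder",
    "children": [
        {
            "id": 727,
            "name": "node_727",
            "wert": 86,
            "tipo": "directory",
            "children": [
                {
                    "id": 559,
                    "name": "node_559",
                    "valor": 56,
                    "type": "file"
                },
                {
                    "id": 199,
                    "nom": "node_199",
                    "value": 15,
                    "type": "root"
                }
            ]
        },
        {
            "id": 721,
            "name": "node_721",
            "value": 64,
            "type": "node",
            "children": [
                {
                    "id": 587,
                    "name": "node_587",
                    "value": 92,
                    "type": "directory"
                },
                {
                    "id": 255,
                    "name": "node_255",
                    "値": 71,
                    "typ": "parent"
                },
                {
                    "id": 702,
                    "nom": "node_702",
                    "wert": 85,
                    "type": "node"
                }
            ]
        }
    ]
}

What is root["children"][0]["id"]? 727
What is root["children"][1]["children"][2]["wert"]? 85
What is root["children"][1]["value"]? 64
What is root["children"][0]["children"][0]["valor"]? 56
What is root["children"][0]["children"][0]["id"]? 559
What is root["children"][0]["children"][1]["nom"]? "node_199"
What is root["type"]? "folder"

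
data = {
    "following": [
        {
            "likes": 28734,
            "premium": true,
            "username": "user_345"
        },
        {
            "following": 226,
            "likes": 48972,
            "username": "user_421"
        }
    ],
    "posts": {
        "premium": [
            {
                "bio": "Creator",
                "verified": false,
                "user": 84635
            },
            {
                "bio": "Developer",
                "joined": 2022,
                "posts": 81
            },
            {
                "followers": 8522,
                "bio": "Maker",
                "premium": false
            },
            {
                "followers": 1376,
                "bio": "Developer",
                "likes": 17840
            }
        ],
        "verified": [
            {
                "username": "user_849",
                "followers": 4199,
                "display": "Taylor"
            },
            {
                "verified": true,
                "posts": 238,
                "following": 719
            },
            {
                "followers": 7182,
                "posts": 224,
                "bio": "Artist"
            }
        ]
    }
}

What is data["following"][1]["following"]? 226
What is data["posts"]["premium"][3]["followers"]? 1376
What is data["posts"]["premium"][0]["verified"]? False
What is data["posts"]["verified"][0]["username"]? "user_849"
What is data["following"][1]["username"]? "user_421"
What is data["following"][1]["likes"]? 48972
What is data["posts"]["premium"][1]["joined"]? 2022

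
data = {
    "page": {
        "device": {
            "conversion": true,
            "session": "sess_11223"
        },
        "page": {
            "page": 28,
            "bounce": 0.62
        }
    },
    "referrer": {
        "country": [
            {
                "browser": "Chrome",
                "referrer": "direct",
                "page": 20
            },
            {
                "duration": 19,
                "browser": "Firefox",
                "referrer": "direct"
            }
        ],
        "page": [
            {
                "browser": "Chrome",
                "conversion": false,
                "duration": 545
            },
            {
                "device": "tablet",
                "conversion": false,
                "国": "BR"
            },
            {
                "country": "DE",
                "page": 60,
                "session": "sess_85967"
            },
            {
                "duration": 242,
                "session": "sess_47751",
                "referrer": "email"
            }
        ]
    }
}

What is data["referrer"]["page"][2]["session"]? "sess_85967"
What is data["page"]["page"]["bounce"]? 0.62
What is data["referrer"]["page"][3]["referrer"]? "email"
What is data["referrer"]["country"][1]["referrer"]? "direct"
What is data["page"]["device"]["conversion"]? True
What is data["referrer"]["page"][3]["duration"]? 242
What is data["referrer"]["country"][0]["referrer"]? "direct"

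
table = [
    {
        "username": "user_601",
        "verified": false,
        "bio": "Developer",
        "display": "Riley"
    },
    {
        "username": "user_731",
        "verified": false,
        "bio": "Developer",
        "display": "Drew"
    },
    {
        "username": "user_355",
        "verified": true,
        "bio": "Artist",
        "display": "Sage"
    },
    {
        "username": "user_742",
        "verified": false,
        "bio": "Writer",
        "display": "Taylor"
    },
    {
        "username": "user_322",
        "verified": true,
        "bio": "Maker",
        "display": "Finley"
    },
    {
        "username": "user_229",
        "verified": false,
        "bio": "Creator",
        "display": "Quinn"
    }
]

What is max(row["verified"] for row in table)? True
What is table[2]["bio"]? "Artist"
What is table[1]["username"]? "user_731"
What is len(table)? 6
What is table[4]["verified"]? True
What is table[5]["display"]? "Quinn"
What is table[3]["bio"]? "Writer"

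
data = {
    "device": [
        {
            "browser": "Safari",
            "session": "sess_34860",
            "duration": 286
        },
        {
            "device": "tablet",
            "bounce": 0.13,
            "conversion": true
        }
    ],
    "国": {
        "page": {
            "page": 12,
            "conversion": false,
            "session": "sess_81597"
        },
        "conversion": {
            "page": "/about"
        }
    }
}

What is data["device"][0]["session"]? "sess_34860"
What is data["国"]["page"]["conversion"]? False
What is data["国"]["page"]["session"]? "sess_81597"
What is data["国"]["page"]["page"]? 12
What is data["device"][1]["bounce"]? 0.13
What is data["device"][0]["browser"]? "Safari"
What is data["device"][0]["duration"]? 286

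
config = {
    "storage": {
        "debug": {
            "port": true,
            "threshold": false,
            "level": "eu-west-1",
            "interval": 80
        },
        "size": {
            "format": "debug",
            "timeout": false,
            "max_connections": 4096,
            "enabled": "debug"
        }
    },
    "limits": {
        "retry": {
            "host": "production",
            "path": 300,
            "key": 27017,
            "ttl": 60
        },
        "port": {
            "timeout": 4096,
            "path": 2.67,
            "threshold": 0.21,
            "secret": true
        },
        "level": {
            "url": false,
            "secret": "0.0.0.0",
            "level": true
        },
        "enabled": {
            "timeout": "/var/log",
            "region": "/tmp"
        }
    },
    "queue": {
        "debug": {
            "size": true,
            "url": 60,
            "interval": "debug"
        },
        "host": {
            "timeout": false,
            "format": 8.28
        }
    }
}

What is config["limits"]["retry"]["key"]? 27017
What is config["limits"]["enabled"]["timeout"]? "/var/log"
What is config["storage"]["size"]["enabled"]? "debug"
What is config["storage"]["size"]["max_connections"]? 4096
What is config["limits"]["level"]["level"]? True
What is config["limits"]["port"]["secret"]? True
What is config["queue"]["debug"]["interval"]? "debug"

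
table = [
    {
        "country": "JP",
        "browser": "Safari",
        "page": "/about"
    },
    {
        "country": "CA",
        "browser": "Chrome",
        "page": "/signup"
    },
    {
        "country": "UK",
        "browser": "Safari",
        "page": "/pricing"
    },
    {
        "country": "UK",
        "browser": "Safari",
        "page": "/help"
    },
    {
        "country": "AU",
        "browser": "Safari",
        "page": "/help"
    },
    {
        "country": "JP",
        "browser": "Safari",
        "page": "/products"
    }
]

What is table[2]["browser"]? "Safari"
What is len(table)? 6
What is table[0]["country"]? "JP"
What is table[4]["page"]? "/help"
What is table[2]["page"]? "/pricing"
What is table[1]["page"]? "/signup"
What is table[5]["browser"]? "Safari"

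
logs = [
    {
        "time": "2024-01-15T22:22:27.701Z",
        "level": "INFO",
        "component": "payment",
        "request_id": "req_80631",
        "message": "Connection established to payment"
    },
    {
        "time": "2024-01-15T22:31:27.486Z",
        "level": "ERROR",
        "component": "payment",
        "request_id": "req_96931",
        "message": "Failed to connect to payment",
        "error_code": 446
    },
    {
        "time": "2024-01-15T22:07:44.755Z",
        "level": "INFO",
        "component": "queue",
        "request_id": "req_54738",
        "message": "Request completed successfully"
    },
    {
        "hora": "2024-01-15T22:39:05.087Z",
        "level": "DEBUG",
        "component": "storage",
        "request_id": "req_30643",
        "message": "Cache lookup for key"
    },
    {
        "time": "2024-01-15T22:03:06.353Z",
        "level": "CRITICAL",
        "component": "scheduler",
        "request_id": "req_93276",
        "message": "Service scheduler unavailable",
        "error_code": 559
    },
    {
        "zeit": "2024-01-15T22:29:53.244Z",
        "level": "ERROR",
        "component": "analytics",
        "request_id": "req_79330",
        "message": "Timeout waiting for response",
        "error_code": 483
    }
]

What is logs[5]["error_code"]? 483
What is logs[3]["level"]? "DEBUG"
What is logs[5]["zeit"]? "2024-01-15T22:29:53.244Z"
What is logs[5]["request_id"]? "req_79330"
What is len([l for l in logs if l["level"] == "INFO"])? 2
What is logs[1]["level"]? "ERROR"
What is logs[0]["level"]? "INFO"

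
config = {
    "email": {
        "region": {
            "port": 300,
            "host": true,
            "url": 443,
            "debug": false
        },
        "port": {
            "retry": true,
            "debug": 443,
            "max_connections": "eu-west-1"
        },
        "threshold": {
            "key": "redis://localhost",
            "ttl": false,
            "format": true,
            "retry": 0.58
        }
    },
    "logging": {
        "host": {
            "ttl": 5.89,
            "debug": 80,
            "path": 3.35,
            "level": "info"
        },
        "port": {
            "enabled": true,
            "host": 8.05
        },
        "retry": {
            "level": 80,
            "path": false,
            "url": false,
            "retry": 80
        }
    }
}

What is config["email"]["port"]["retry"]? True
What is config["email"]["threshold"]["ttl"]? False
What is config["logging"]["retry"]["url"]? False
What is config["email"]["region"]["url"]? 443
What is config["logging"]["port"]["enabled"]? True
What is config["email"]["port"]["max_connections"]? "eu-west-1"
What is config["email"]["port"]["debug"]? 443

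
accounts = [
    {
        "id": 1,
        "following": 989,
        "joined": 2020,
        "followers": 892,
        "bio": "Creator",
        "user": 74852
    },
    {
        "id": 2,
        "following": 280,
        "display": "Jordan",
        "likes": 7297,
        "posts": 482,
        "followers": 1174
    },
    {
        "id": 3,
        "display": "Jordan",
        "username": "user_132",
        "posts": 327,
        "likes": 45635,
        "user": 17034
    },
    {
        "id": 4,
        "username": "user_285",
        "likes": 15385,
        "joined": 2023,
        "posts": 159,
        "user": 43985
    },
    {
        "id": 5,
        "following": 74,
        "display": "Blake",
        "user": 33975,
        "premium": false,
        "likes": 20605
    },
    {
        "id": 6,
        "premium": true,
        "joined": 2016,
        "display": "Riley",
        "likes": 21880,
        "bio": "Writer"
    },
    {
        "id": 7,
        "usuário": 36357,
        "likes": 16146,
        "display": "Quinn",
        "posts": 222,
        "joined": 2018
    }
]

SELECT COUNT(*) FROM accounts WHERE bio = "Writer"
1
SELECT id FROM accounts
[1, 2, 3, 4, 5, 6, 7]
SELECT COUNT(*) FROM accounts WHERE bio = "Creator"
1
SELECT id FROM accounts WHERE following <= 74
[5]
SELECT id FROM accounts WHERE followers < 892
[]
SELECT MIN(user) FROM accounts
17034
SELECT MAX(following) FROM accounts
989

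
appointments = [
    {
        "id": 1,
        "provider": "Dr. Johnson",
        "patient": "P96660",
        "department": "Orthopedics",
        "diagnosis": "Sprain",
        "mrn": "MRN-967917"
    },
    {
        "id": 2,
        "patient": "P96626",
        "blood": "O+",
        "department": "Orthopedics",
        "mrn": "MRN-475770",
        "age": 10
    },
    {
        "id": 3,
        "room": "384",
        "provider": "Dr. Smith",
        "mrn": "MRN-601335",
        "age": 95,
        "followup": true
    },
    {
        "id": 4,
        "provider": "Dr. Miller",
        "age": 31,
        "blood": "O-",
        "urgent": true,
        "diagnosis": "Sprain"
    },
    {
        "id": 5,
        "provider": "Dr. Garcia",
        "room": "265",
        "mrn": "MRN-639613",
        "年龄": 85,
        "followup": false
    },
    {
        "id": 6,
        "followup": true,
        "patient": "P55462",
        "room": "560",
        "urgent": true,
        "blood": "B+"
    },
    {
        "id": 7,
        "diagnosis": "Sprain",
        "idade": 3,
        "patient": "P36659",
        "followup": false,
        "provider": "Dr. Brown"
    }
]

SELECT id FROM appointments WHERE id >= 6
[6, 7]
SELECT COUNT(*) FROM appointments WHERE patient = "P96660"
1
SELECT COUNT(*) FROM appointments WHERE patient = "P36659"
1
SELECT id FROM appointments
[1, 2, 3, 4, 5, 6, 7]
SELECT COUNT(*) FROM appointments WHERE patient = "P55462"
1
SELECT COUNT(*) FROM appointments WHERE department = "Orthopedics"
2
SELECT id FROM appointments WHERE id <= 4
[1, 2, 3, 4]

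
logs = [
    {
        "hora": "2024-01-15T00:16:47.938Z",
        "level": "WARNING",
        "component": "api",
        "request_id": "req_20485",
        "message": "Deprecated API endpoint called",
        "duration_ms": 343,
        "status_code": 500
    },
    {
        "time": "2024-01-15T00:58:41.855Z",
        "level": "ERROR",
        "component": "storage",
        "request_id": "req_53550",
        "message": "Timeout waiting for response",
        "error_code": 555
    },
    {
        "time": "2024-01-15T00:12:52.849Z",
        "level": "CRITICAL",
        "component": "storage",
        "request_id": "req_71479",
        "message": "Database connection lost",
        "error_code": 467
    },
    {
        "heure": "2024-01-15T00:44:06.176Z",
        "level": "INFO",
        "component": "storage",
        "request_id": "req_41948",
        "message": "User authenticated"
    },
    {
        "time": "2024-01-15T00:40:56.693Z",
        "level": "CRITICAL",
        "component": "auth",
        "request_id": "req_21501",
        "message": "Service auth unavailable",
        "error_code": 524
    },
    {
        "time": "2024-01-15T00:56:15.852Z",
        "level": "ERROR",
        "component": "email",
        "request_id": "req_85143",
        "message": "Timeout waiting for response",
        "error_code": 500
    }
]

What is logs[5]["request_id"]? "req_85143"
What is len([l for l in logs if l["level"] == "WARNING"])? 1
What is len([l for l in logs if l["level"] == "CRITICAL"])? 2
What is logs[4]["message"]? "Service auth unavailable"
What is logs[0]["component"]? "api"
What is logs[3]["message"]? "User authenticated"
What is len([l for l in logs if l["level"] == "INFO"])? 1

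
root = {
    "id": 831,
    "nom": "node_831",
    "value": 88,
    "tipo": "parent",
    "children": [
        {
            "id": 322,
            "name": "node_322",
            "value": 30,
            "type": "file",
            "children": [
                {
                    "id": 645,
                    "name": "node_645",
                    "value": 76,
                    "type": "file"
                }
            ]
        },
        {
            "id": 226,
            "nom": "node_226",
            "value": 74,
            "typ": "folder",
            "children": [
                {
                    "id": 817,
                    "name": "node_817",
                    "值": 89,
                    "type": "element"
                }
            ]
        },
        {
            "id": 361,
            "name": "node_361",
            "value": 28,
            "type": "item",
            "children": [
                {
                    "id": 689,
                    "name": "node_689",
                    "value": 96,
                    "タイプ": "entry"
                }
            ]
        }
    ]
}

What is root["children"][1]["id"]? 226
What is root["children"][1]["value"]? 74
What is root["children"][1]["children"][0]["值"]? 89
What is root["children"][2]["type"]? "item"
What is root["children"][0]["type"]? "file"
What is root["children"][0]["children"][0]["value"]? 76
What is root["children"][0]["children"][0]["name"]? "node_645"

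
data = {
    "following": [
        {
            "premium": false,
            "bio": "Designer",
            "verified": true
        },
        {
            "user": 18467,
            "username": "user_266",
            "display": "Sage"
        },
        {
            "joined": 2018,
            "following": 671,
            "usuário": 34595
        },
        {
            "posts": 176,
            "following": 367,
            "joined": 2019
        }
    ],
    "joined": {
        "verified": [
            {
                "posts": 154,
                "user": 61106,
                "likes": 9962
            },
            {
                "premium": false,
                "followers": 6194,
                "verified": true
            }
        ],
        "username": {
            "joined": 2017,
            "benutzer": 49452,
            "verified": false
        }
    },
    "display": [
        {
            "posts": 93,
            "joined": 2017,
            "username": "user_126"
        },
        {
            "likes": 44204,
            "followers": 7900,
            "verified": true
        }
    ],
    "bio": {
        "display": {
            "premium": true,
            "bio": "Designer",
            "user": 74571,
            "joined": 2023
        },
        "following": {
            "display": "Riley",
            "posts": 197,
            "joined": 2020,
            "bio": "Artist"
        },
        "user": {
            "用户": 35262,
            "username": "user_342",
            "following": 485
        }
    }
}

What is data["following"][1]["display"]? "Sage"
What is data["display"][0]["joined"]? 2017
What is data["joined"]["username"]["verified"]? False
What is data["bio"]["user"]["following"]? 485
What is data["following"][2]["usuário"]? 34595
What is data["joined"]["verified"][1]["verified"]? True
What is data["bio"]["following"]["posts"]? 197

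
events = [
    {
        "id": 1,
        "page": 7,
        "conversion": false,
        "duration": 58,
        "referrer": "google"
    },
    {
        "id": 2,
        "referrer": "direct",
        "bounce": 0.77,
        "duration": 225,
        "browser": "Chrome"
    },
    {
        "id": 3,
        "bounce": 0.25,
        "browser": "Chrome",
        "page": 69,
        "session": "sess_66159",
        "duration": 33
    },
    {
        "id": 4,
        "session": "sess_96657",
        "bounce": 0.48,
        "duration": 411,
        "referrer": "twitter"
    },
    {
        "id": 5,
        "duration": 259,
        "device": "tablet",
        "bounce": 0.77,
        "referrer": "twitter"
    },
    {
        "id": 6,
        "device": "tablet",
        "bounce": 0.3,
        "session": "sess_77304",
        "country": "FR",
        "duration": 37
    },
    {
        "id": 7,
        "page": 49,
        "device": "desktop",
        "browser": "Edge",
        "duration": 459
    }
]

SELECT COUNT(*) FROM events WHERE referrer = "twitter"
2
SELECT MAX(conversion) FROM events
False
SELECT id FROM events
[1, 2, 3, 4, 5, 6, 7]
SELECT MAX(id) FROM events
7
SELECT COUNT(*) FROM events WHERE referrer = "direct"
1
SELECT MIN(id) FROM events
1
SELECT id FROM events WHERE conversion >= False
[1]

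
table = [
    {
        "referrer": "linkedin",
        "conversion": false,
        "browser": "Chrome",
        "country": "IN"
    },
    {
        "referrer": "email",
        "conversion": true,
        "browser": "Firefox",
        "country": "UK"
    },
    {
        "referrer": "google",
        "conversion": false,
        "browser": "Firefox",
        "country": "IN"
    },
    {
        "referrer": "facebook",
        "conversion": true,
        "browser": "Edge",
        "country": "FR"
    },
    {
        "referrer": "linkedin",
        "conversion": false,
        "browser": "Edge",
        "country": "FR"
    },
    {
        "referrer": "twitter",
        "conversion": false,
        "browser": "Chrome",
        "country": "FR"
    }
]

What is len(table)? 6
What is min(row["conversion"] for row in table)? False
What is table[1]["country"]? "UK"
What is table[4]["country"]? "FR"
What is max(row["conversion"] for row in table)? True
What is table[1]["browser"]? "Firefox"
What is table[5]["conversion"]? False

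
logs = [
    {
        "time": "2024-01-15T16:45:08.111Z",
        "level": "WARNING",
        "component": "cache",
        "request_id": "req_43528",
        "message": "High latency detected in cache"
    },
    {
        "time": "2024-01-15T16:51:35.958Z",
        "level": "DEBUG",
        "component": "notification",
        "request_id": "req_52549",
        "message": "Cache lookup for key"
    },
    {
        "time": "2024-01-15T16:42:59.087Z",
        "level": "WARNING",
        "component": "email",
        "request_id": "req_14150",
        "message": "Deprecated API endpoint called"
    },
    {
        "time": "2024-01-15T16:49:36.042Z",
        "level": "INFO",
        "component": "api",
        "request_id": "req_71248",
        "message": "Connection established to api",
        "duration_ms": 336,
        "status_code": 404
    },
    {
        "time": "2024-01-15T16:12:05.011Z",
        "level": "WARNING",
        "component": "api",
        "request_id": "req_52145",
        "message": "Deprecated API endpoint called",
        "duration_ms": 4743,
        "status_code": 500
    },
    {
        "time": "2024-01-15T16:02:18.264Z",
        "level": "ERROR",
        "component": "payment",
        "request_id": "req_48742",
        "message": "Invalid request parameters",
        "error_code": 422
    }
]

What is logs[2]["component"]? "email"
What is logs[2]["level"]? "WARNING"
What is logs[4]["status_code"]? 500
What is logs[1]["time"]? "2024-01-15T16:51:35.958Z"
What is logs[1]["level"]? "DEBUG"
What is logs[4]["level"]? "WARNING"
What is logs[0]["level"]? "WARNING"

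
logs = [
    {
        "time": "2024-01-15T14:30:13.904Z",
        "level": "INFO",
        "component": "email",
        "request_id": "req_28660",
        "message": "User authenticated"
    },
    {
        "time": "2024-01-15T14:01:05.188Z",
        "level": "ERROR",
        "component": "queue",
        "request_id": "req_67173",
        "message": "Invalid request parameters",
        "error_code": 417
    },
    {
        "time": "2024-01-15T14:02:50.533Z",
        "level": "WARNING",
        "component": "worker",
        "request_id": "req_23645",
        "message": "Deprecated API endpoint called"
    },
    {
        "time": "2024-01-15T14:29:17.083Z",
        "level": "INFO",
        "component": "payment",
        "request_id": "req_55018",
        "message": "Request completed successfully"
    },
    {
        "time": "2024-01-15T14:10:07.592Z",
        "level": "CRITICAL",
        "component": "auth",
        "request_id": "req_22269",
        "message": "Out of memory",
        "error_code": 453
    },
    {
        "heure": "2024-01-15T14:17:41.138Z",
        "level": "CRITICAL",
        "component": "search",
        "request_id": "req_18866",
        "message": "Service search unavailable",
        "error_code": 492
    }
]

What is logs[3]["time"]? "2024-01-15T14:29:17.083Z"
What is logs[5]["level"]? "CRITICAL"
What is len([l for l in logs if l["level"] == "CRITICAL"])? 2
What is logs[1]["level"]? "ERROR"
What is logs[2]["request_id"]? "req_23645"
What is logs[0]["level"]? "INFO"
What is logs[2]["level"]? "WARNING"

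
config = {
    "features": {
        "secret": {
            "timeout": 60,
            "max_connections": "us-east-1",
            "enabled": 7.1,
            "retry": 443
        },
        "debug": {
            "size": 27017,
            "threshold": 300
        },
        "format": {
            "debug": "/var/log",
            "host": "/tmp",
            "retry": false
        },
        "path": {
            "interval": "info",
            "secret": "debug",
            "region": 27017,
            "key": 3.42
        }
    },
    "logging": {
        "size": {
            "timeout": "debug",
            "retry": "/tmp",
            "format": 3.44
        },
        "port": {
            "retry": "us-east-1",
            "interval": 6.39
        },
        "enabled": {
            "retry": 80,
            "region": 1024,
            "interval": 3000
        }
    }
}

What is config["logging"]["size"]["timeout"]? "debug"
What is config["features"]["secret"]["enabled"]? 7.1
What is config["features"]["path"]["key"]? 3.42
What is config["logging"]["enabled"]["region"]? 1024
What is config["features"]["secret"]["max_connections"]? "us-east-1"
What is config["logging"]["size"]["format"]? 3.44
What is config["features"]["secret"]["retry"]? 443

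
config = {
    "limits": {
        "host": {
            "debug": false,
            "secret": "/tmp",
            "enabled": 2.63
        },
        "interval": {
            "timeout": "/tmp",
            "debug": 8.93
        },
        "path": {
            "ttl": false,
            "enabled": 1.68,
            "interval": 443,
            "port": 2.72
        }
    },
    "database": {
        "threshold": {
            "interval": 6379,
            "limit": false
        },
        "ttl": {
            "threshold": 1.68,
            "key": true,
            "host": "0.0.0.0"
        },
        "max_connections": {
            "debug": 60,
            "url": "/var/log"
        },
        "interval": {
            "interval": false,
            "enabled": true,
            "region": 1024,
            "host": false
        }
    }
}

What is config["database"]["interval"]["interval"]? False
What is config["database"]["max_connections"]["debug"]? 60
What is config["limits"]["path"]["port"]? 2.72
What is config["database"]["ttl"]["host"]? "0.0.0.0"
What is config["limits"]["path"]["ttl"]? False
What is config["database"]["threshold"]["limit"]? False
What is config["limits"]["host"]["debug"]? False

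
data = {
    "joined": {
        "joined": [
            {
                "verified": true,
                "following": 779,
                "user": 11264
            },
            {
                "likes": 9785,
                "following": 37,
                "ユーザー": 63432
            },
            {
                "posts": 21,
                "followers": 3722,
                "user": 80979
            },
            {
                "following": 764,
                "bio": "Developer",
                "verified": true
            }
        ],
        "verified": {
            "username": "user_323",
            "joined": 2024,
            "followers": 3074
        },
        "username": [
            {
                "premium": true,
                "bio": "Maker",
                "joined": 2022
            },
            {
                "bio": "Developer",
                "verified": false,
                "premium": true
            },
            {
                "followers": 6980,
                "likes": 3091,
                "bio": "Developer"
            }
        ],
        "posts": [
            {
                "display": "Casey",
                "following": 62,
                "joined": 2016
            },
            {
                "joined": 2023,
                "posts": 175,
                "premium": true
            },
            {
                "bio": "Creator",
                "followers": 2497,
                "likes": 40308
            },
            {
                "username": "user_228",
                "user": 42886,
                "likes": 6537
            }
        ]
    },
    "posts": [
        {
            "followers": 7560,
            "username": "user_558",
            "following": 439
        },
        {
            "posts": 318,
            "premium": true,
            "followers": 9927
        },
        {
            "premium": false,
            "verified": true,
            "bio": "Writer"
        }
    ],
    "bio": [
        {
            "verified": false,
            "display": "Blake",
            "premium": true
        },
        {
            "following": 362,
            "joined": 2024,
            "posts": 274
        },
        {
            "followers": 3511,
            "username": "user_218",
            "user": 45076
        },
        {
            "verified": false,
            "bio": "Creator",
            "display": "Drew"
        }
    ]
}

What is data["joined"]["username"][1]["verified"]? False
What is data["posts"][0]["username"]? "user_558"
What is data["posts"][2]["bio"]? "Writer"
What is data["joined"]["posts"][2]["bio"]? "Creator"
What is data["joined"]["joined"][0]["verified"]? True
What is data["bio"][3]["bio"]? "Creator"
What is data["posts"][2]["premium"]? False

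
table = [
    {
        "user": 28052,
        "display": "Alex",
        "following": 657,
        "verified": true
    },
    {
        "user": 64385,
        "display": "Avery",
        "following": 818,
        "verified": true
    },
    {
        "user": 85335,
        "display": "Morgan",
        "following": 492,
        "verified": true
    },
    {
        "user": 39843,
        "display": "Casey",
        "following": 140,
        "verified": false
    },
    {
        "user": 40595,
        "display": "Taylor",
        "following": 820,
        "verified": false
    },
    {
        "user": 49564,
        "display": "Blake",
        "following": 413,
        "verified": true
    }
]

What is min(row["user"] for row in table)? 28052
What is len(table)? 6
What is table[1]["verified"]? True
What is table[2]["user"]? 85335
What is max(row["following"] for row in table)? 820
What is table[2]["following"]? 492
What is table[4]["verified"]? False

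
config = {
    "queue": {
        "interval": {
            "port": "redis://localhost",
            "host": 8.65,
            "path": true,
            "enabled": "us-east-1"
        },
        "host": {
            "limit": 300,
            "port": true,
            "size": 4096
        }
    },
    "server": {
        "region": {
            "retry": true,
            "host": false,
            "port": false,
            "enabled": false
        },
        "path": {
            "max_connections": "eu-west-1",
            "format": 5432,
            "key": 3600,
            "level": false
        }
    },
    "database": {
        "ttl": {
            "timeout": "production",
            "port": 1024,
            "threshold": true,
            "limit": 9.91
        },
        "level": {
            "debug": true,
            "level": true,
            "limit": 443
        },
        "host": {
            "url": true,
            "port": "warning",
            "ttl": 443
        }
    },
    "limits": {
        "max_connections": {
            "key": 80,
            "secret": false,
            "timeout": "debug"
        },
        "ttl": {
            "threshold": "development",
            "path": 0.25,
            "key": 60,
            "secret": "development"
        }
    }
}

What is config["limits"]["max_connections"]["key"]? 80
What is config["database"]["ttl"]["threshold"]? True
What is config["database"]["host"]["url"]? True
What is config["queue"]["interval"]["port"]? "redis://localhost"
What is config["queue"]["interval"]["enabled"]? "us-east-1"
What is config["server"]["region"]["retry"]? True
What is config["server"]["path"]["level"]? False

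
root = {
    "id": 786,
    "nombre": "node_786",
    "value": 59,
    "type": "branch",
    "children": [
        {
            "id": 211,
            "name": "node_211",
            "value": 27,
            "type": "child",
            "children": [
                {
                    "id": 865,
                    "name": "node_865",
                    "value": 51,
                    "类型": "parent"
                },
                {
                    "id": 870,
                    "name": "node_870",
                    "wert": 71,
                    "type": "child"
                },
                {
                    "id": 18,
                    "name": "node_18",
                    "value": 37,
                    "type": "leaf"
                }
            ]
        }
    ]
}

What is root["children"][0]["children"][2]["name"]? "node_18"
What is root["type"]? "branch"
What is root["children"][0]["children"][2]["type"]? "leaf"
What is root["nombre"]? "node_786"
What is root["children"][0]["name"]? "node_211"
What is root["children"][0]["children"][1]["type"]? "child"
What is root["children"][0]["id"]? 211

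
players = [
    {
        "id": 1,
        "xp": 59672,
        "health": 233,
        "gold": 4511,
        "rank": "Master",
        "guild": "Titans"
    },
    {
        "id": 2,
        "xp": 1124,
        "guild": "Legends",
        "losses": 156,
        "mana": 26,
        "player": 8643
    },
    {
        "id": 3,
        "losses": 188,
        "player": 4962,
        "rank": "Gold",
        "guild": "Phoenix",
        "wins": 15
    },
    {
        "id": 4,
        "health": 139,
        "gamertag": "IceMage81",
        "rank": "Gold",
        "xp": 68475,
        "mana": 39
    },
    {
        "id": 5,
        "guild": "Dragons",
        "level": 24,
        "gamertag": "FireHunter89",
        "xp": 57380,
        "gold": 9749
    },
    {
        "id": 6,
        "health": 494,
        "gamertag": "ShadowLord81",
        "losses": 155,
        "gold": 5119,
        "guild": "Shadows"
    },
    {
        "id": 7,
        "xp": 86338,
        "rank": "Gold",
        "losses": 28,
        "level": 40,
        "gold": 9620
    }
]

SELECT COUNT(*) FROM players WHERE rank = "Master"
1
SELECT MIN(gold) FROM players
4511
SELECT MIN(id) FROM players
1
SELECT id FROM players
[1, 2, 3, 4, 5, 6, 7]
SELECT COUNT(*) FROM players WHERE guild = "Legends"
1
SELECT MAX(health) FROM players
494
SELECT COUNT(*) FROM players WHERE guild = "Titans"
1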